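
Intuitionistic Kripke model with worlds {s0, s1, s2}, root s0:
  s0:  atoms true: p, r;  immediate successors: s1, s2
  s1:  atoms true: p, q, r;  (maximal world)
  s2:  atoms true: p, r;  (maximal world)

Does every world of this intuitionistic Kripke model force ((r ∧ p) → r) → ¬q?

Not every world: s0 ⊮ ((r ∧ p) → r) → ¬q.
s0 ⊮ ((r ∧ p) → r) → ¬q: already at s0 itself, s0 ⊩ (r ∧ p) → r but s0 ⊮ ¬q.
s0 ⊮ ¬q since s1 is accessible from s0 and s1 ⊩ q.

No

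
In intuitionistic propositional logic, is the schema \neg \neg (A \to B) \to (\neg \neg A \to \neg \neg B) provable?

Yes

This is the distribution of double negation over implication, which is intuitionistically derivable.
Assume \neg \neg (A \to B) and \neg \neg A; suppose \neg B. Then A \to B would give \neg A (by contraposition), contradicting \neg \neg A; so \neg (A \to B), contradicting \neg \neg (A \to B). Hence \neg \neg B.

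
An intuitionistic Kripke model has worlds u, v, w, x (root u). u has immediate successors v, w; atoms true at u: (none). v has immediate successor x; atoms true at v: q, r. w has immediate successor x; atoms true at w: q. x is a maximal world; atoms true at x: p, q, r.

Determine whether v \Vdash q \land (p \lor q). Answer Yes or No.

v \Vdash q \land (p \lor q) since v forces both conjuncts.

Yes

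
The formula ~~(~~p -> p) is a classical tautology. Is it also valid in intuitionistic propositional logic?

Yes

This is the double negation of double-negation elimination, which is intuitionistically derivable.
By Glivenko's theorem the double negation of any classical propositional tautology is intuitionistically provable; ~~p -> p is classically a tautology.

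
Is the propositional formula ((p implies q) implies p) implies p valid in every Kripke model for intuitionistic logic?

No

This is Peirce's law, which is not intuitionistically valid.
A Kripke countermodel: worlds w0, w1; order generated by w0 <= w1; atoms true at each world — w0:{}; w1:{p}.
w0 does not force ((p implies q) implies p) implies p: already at w0 itself, w0 forces (p implies q) implies p but w0 does not force p.
w0 lacks atom p, so w0 does not force p.
So the root w0 does not force the formula.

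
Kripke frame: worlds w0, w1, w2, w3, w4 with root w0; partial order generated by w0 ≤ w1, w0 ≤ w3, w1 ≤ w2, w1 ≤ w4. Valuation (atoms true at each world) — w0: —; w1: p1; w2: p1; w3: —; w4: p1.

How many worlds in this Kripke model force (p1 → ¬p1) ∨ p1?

w0: does not force it — w0 ⊮ (p1 → ¬p1) ∨ p1: neither disjunct is forced at w0.
w1: forces it.
w2: forces it.
w3: forces it.
w4: forces it.
Worlds forcing the formula: {w1, w2, w3, w4}.

4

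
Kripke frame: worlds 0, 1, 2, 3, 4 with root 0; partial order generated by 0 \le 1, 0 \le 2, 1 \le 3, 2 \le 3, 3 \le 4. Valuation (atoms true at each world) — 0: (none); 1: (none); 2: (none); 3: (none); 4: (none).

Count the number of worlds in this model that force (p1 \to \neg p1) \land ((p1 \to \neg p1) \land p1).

0: does not force it — 0 \nVdash (p1 \to \neg p1) \land ((p1 \to \neg p1) \land p1) since 0 fails (p1 \to \neg p1) \land p1.
1: does not force it.
2: does not force it.
3: does not force it.
4: does not force it.
Worlds forcing the formula: { }.

0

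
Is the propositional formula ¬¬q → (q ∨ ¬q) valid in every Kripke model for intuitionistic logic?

No

This is a variant of double-negation elimination (deriving excluded middle from double negation), which is not intuitionistically valid.
A Kripke countermodel: worlds 0, 1; order generated by 0 ≤ 1; atoms true at each world — 0:{}; 1:{q}.
0 ⊮ ¬¬q → (q ∨ ¬q): already at 0 itself, 0 ⊩ ¬¬q but 0 ⊮ q ∨ ¬q.
0 ⊮ q ∨ ¬q: neither disjunct is forced at 0.
0 lacks atom q, so 0 ⊮ q.
So the root 0 does not force the formula.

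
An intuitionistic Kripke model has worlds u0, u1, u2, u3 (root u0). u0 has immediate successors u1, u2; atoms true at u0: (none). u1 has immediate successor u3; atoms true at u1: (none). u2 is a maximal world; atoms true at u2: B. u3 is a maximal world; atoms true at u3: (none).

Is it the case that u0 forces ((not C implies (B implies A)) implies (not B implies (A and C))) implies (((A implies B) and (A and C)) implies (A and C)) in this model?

u0 forces ((not C implies (B implies A)) implies (not B implies (A and C))) implies (((A implies B) and (A and C)) implies (A and C)): every world accessible from u0 that forces (not C implies (B implies A)) implies (not B implies (A and C)) (namely u2) also forces ((A implies B) and (A and C)) implies (A and C).

Yes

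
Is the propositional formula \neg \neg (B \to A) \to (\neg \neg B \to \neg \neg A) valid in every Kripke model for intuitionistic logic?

This is the distribution of double negation over implication, which is intuitionistically derivable.
Assume \neg \neg (B \to A) and \neg \neg B; suppose \neg A. Then B \to A would give \neg B (by contraposition), contradicting \neg \neg B; so \neg (B \to A), contradicting \neg \neg (B \to A). Hence \neg \neg A.

Yes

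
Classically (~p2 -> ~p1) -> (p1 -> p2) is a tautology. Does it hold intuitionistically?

No

This is the converse of contraposition, which is not intuitionistically valid.
A Kripke countermodel: worlds s0, s1; order generated by s0 <= s1; atoms true at each world — s0:{p1}; s1:{p1,p2}.
s0 ||-/- (~p2 -> ~p1) -> (p1 -> p2): already at s0 itself, s0 ||- ~p2 -> ~p1 but s0 ||-/- p1 -> p2.
s0 ||-/- p1 -> p2: already at s0 itself, s0 ||- p1 but s0 ||-/- p2.
s0 lacks atom p2, so s0 ||-/- p2.
So the root s0 does not force the formula.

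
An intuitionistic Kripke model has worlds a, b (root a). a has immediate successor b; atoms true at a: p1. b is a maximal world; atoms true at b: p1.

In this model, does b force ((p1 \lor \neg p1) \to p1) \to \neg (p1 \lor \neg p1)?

b \nVdash ((p1 \lor \neg p1) \to p1) \to \neg (p1 \lor \neg p1): already at b itself, b \Vdash (p1 \lor \neg p1) \to p1 but b \nVdash \neg (p1 \lor \neg p1).
b \nVdash \neg (p1 \lor \neg p1) since b is accessible from b and b \Vdash p1 \lor \neg p1.
b \Vdash p1 \lor \neg p1 via the disjunct p1.

No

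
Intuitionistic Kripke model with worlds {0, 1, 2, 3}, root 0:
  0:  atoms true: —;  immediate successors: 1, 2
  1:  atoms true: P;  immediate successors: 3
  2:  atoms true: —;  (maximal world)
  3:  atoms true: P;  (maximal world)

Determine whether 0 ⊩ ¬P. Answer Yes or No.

0 ⊮ ¬P since 1 is accessible from 0 and 1 ⊩ P.

No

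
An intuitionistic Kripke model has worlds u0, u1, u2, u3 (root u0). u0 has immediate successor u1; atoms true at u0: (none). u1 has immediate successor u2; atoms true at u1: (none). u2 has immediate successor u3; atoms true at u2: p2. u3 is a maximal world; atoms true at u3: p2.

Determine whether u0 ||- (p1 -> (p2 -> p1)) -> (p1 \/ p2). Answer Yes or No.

No

u0 ||-/- (p1 -> (p2 -> p1)) -> (p1 \/ p2): already at u0 itself, u0 ||- p1 -> (p2 -> p1) but u0 ||-/- p1 \/ p2.
u0 ||-/- p1 \/ p2: neither disjunct is forced at u0.
u0 lacks atom p1, so u0 ||-/- p1.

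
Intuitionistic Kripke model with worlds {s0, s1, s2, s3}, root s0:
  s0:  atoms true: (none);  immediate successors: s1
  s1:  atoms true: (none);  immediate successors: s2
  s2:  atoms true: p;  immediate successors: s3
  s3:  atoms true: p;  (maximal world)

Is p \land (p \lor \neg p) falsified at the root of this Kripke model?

Yes

s0 \nVdash p \land (p \lor \neg p) since s0 fails p.
So the root s0 does not force p \land (p \lor \neg p); the model is a countermodel.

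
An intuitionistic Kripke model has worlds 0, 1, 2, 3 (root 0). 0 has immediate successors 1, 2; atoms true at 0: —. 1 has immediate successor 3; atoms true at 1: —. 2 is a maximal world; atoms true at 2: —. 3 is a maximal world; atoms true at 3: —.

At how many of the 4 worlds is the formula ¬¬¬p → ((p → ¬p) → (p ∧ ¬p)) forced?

0

0: does not force it — 0 ⊮ ¬¬¬p → ((p → ¬p) → (p ∧ ¬p)): already at 0 itself, 0 ⊩ ¬¬¬p but 0 ⊮ (p → ¬p) → (p ∧ ¬p).
1: does not force it — 1 ⊮ ¬¬¬p → ((p → ¬p) → (p ∧ ¬p)): already at 1 itself, 1 ⊩ ¬¬¬p but 1 ⊮ (p → ¬p) → (p ∧ ¬p).
2: does not force it.
3: does not force it.
Worlds forcing the formula: { }.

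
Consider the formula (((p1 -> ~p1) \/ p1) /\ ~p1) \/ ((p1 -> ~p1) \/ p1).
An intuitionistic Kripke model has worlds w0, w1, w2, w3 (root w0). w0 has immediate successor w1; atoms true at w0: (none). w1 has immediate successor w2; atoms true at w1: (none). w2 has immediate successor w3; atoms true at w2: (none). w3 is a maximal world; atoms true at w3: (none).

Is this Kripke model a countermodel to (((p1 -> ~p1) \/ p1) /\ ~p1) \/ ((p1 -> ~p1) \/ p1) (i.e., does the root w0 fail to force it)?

w0 ||- (((p1 -> ~p1) \/ p1) /\ ~p1) \/ ((p1 -> ~p1) \/ p1) via the disjunct ((p1 -> ~p1) \/ p1) /\ ~p1.
So the root w0 forces (((p1 -> ~p1) \/ p1) /\ ~p1) \/ ((p1 -> ~p1) \/ p1); the model is not a countermodel.

No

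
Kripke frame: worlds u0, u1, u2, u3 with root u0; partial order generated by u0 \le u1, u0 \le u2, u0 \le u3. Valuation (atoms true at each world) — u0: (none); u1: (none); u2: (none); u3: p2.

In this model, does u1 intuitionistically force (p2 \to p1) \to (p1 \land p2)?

u1 \nVdash (p2 \to p1) \to (p1 \land p2): already at u1 itself, u1 \Vdash p2 \to p1 but u1 \nVdash p1 \land p2.
u1 \nVdash p1 \land p2 since u1 fails p1.

No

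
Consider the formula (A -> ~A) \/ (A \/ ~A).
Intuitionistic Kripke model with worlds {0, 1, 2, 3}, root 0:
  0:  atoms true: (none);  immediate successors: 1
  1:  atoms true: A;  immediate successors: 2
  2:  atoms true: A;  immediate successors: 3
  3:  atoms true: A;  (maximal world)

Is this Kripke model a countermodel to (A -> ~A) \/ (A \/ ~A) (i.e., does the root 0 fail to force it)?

Yes

0 ||-/- (A -> ~A) \/ (A \/ ~A): neither disjunct is forced at 0.
0 ||-/- A -> ~A: at the accessible world 1, 1 ||- A but 1 ||-/- ~A.
1 ||-/- ~A since 1 is accessible from 1 and 1 ||- A.
So the root 0 does not force (A -> ~A) \/ (A \/ ~A); the model is a countermodel.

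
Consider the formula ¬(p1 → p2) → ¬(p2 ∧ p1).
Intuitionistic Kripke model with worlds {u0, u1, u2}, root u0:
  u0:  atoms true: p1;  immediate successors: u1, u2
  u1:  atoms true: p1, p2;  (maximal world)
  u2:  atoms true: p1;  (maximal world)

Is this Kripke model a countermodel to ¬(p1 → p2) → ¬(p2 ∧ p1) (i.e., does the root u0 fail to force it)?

u0 ⊩ ¬(p1 → p2) → ¬(p2 ∧ p1): every world accessible from u0 that forces ¬(p1 → p2) (namely u2) also forces ¬(p2 ∧ p1).
So the root u0 forces ¬(p1 → p2) → ¬(p2 ∧ p1); the model is not a countermodel.

No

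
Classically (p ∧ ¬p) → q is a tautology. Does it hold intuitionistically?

Yes

This is an instance of ex falso quodlibet, which is intuitionistically derivable.
No world can force both p and ¬p, so the antecedent p ∧ ¬p is never forced and the implication holds vacuously at every world.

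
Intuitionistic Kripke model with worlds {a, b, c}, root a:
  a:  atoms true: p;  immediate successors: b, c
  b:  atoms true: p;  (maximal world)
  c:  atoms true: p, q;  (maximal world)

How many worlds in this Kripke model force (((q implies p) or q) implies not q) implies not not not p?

1

a: does not force it — a does not force (((q implies p) or q) implies not q) implies not not not p: at the accessible world b, b forces ((q implies p) or q) implies not q but b does not force not not not p.
b: does not force it — b does not force (((q implies p) or q) implies not q) implies not not not p: already at b itself, b forces ((q implies p) or q) implies not q but b does not force not not not p.
c: forces it.
Worlds forcing the formula: {c}.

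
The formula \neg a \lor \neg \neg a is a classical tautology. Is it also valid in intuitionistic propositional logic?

No

This is the weak law of excluded middle, which is not intuitionistically valid.
A Kripke countermodel: worlds 0, 1, 2; order generated by 0 \le 1, 0 \le 2; atoms true at each world — 0:{}; 1:{a}; 2:{}.
0 \nVdash \neg a \lor \neg \neg a: neither disjunct is forced at 0.
0 \nVdash \neg a since 1 is accessible from 0 and 1 \Vdash a.
So the root 0 does not force the formula.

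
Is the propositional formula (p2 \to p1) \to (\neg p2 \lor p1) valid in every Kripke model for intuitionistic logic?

This is the material-implication-as-disjunction principle, which is not intuitionistically valid.
A Kripke countermodel: worlds 0, 1; order generated by 0 \le 1; atoms true at each world — 0:{}; 1:{p1,p2}.
0 \nVdash (p2 \to p1) \to (\neg p2 \lor p1): already at 0 itself, 0 \Vdash p2 \to p1 but 0 \nVdash \neg p2 \lor p1.
0 \nVdash \neg p2 \lor p1: neither disjunct is forced at 0.
0 \nVdash \neg p2 since 1 is accessible from 0 and 1 \Vdash p2.
So the root 0 does not force the formula.

No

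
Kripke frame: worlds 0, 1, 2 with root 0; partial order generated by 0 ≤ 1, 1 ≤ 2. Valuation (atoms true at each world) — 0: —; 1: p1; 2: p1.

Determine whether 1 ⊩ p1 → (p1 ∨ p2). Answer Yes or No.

Yes

1 ⊩ p1 → (p1 ∨ p2): every world accessible from 1 that forces p1 (namely 1, 2) also forces p1 ∨ p2.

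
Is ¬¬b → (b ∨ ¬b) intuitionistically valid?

This is a variant of double-negation elimination (deriving excluded middle from double negation), which is not intuitionistically valid.
A Kripke countermodel: worlds 0, 1; order generated by 0 ≤ 1; atoms true at each world — 0:{}; 1:{b}.
0 ⊮ ¬¬b → (b ∨ ¬b): already at 0 itself, 0 ⊩ ¬¬b but 0 ⊮ b ∨ ¬b.
0 ⊮ b ∨ ¬b: neither disjunct is forced at 0.
0 lacks atom b, so 0 ⊮ b.
So the root 0 does not force the formula.

No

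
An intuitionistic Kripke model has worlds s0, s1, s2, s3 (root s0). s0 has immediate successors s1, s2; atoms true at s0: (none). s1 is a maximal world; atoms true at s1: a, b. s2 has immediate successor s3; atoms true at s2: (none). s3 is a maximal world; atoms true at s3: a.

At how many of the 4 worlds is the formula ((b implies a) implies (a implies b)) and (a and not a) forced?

0

s0: does not force it — s0 does not force ((b implies a) implies (a implies b)) and (a and not a) since s0 fails (b implies a) implies (a implies b).
s1: does not force it — s1 does not force ((b implies a) implies (a implies b)) and (a and not a) since s1 fails a and not a.
s2: does not force it.
s3: does not force it.
Worlds forcing the formula: { }.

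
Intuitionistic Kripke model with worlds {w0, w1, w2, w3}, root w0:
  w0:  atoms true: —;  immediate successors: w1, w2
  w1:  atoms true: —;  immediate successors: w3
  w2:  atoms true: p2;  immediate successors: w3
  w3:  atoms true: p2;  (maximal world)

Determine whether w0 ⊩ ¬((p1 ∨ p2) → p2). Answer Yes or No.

No

w0 ⊮ ¬((p1 ∨ p2) → p2) since w0 is accessible from w0 and w0 ⊩ (p1 ∨ p2) → p2.
w0 ⊩ (p1 ∨ p2) → p2: every world accessible from w0 that forces p1 ∨ p2 (namely w2, w3) also forces p2.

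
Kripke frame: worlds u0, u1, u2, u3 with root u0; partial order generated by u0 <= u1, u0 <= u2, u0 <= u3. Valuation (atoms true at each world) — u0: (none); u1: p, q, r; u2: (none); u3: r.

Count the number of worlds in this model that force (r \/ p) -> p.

2

u0: does not force it — u0 ||-/- (r \/ p) -> p: at the accessible world u3, u3 ||- r \/ p but u3 ||-/- p.
u1: forces it.
u2: forces it.
u3: does not force it.
Worlds forcing the formula: {u1, u2}.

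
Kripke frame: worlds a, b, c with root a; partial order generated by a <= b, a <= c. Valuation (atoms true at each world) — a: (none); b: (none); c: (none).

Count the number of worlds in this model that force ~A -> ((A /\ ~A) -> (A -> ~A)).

a: forces it.
b: forces it.
c: forces it.
Worlds forcing the formula: {a, b, c}.

3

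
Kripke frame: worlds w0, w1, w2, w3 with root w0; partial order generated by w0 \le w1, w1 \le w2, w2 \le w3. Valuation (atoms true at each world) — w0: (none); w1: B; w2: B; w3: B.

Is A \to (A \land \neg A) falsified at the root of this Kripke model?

No

w0 \Vdash A \to (A \land \neg A) vacuously: no world accessible from w0 forces the antecedent A.
So the root w0 forces A \to (A \land \neg A); the model is not a countermodel.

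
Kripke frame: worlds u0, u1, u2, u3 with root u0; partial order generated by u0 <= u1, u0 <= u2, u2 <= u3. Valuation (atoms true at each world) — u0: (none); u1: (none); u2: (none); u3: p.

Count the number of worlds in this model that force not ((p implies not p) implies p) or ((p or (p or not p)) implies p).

u0: does not force it — u0 does not force not ((p implies not p) implies p) or ((p or (p or not p)) implies p): neither disjunct is forced at u0.
u1: forces it.
u2: forces it.
u3: forces it.
Worlds forcing the formula: {u1, u2, u3}.

3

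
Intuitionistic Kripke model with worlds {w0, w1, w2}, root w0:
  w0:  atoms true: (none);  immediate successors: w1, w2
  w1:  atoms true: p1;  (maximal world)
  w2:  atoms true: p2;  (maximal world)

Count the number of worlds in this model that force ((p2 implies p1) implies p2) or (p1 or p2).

w0: does not force it — w0 does not force ((p2 implies p1) implies p2) or (p1 or p2): neither disjunct is forced at w0.
w1: forces it.
w2: forces it.
Worlds forcing the formula: {w1, w2}.

2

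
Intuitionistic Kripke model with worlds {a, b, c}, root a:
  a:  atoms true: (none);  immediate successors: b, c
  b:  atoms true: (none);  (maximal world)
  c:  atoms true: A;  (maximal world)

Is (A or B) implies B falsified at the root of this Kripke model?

Yes

a does not force (A or B) implies B: at the accessible world c, c forces A or B but c does not force B.
c lacks atom B, so c does not force B.
So the root a does not force (A or B) implies B; the model is a countermodel.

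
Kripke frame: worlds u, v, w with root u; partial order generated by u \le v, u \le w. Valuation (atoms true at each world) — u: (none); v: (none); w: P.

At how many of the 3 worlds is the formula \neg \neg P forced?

u: does not force it — u \nVdash \neg \neg P since v is accessible from u and v \Vdash \neg P.
v: does not force it — v \nVdash \neg \neg P since v is accessible from v and v \Vdash \neg P.
w: forces it.
Worlds forcing the formula: {w}.

1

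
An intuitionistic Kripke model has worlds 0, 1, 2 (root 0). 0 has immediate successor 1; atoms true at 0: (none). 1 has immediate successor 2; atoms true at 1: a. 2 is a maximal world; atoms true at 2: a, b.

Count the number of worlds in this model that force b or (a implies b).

0: does not force it — 0 does not force b or (a implies b): neither disjunct is forced at 0.
1: does not force it — 1 does not force b or (a implies b): neither disjunct is forced at 1.
2: forces it.
Worlds forcing the formula: {2}.

1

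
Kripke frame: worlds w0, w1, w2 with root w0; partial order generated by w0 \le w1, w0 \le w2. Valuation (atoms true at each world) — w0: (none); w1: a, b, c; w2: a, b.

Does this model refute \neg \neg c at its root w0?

w0 \nVdash \neg \neg c since w2 is accessible from w0 and w2 \Vdash \neg c.
w2 \Vdash \neg c: no world accessible from w2 forces c.
So the root w0 does not force \neg \neg c; the model is a countermodel.

Yes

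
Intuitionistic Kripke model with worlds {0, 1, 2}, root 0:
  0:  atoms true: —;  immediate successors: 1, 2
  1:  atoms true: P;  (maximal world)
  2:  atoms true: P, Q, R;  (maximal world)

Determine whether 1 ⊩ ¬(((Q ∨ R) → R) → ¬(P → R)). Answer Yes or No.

1 ⊮ ¬(((Q ∨ R) → R) → ¬(P → R)) since 1 is accessible from 1 and 1 ⊩ ((Q ∨ R) → R) → ¬(P → R).
1 ⊩ ((Q ∨ R) → R) → ¬(P → R): every world accessible from 1 that forces (Q ∨ R) → R (namely 1) also forces ¬(P → R).

No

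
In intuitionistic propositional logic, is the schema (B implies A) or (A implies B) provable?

No

This is the Gödel–Dummett linearity axiom, which is not intuitionistically valid.
A Kripke countermodel: worlds 0, 1, 2; order generated by 0 <= 1, 0 <= 2; atoms true at each world — 0:{}; 1:{B}; 2:{A}.
0 does not force (B implies A) or (A implies B): neither disjunct is forced at 0.
0 does not force B implies A: at the accessible world 1, 1 forces B but 1 does not force A.
1 lacks atom A, so 1 does not force A.
So the root 0 does not force the formula.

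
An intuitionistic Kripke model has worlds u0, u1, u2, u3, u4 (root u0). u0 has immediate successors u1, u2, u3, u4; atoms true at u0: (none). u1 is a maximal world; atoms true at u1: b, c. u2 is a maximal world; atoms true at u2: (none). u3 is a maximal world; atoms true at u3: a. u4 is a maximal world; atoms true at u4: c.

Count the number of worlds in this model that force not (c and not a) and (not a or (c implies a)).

u0: does not force it — u0 does not force not (c and not a) and (not a or (c implies a)) since u0 fails not (c and not a).
u1: does not force it.
u2: forces it.
u3: forces it.
u4: does not force it.
Worlds forcing the formula: {u2, u3}.

2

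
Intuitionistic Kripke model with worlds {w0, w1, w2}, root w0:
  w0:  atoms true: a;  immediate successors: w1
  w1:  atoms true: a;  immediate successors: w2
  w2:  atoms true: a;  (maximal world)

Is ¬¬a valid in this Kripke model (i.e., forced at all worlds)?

Yes

w0 ⊩ ¬¬a: no world accessible from w0 forces ¬a.
Since the root w0 forces ¬¬a and forcing is persistent (monotone upward), every world forces it.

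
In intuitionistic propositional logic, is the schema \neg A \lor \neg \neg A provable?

No

This is the weak law of excluded middle, which is not intuitionistically valid.
A Kripke countermodel: worlds s0, s1, s2; order generated by s0 \le s1, s0 \le s2; atoms true at each world — s0:{}; s1:{A}; s2:{}.
s0 \nVdash \neg A \lor \neg \neg A: neither disjunct is forced at s0.
s0 \nVdash \neg A since s1 is accessible from s0 and s1 \Vdash A.
So the root s0 does not force the formula.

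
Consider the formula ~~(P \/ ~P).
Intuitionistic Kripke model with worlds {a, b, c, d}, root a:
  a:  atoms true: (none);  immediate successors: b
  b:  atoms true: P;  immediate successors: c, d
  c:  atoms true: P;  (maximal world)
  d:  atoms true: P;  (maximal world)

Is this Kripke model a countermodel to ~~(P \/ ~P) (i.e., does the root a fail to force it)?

a ||- ~~(P \/ ~P): no world accessible from a forces ~(P \/ ~P).
So the root a forces ~~(P \/ ~P); the model is not a countermodel.

No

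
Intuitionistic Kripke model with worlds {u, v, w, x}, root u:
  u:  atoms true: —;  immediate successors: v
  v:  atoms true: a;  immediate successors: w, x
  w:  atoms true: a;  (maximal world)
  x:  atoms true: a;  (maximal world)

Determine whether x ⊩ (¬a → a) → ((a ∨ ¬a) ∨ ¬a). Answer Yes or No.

x ⊩ (¬a → a) → ((a ∨ ¬a) ∨ ¬a): every world accessible from x that forces ¬a → a (namely x) also forces (a ∨ ¬a) ∨ ¬a.

Yes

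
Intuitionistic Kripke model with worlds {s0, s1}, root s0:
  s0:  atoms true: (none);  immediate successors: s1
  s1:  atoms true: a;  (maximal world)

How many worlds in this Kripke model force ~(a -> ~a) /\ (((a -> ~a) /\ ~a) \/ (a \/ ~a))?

s0: does not force it — s0 ||-/- ~(a -> ~a) /\ (((a -> ~a) /\ ~a) \/ (a \/ ~a)) since s0 fails ((a -> ~a) /\ ~a) \/ (a \/ ~a).
s1: forces it.
Worlds forcing the formula: {s1}.

1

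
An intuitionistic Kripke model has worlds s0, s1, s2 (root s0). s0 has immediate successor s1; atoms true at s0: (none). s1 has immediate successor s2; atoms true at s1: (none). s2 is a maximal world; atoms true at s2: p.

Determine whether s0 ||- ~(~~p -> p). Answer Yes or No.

s0 ||-/- ~(~~p -> p) since s2 is accessible from s0 and s2 ||- ~~p -> p.
s2 ||- ~~p -> p: every world accessible from s2 that forces ~~p (namely s2) also forces p.

No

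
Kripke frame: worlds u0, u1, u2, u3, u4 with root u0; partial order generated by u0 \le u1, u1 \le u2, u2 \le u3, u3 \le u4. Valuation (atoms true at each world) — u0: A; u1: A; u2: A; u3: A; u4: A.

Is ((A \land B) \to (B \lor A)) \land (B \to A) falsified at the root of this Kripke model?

u0 \Vdash ((A \land B) \to (B \lor A)) \land (B \to A) since u0 forces both conjuncts.
So the root u0 forces ((A \land B) \to (B \lor A)) \land (B \to A); the model is not a countermodel.

No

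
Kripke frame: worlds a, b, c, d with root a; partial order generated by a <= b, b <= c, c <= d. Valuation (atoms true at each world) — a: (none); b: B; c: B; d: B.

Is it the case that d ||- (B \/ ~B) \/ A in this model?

d ||- (B \/ ~B) \/ A via the disjunct B \/ ~B.

Yes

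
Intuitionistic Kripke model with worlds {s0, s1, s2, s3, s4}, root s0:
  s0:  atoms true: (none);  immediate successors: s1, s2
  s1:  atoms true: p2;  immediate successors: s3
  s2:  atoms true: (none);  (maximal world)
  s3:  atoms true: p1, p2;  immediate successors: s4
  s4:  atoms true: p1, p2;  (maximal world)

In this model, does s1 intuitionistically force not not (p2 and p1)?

Yes

s1 forces not not (p2 and p1): no world accessible from s1 forces not (p2 and p1).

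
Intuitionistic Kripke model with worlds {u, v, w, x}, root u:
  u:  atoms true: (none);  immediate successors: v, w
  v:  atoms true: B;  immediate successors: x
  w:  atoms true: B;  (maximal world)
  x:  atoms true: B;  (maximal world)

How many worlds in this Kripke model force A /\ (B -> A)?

0

u: does not force it — u ||-/- A /\ (B -> A) since u fails A.
v: does not force it — v ||-/- A /\ (B -> A) since v fails A.
w: does not force it.
x: does not force it.
Worlds forcing the formula: { }.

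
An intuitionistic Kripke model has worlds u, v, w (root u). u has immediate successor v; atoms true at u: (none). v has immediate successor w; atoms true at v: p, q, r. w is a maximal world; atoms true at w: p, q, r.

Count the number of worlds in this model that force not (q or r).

0

u: does not force it — u does not force not (q or r) since v is accessible from u and v forces q or r.
v: does not force it — v does not force not (q or r) since v is accessible from v and v forces q or r.
w: does not force it — w does not force not (q or r) since w is accessible from w and w forces q or r.
Worlds forcing the formula: { }.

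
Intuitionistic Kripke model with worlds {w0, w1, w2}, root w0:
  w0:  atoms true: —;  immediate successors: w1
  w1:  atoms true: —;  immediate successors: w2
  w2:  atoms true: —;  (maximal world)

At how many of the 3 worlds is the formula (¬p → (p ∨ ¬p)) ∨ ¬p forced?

3

w0: forces it.
w1: forces it.
w2: forces it.
Worlds forcing the formula: {w0, w1, w2}.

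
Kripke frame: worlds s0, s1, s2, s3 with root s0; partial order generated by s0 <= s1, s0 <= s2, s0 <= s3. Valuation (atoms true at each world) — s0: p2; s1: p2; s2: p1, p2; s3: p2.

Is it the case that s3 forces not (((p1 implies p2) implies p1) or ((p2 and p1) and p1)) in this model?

s3 forces not (((p1 implies p2) implies p1) or ((p2 and p1) and p1)): no world accessible from s3 forces ((p1 implies p2) implies p1) or ((p2 and p1) and p1).

Yes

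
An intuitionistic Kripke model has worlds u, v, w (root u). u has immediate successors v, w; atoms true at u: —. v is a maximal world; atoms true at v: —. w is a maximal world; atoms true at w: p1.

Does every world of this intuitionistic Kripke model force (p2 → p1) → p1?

No

Not every world: u ⊮ (p2 → p1) → p1.
u ⊮ (p2 → p1) → p1: already at u itself, u ⊩ p2 → p1 but u ⊮ p1.
u lacks atom p1, so u ⊮ p1.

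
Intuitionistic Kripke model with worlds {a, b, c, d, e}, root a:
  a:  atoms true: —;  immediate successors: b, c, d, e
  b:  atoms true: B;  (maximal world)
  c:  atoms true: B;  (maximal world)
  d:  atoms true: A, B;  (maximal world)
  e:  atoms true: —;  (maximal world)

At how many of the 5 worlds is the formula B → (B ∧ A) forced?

a: does not force it — a ⊮ B → (B ∧ A): at the accessible world b, b ⊩ B but b ⊮ B ∧ A.
b: does not force it.
c: does not force it.
d: forces it.
e: forces it.
Worlds forcing the formula: {d, e}.

2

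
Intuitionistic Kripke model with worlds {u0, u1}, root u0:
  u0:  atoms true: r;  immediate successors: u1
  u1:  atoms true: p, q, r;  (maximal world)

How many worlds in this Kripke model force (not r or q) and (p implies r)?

u0: does not force it — u0 does not force (not r or q) and (p implies r) since u0 fails not r or q.
u1: forces it.
Worlds forcing the formula: {u1}.

1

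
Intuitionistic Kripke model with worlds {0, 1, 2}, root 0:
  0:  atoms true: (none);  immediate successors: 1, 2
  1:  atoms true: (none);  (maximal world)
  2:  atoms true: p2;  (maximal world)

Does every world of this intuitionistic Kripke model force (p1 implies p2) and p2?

Not every world: 0 does not force (p1 implies p2) and p2.
0 does not force (p1 implies p2) and p2 since 0 fails p2.

No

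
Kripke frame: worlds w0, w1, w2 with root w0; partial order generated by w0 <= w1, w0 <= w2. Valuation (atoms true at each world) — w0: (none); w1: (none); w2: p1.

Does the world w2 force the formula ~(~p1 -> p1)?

w2 ||-/- ~(~p1 -> p1) since w2 is accessible from w2 and w2 ||- ~p1 -> p1.
w2 ||- ~p1 -> p1 vacuously: no world accessible from w2 forces the antecedent ~p1.

No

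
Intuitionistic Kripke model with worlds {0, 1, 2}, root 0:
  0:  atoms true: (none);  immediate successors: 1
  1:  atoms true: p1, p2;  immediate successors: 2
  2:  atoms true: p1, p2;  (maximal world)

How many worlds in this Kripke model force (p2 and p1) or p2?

2

0: does not force it — 0 does not force (p2 and p1) or p2: neither disjunct is forced at 0.
1: forces it.
2: forces it.
Worlds forcing the formula: {1, 2}.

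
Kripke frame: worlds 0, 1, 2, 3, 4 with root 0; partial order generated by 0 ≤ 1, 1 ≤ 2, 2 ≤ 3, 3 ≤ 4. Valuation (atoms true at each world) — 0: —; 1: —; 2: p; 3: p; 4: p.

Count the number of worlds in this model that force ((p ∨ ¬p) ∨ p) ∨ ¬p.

3

0: does not force it — 0 ⊮ ((p ∨ ¬p) ∨ p) ∨ ¬p: neither disjunct is forced at 0.
1: does not force it — 1 ⊮ ((p ∨ ¬p) ∨ p) ∨ ¬p: neither disjunct is forced at 1.
2: forces it.
3: forces it.
4: forces it.
Worlds forcing the formula: {2, 3, 4}.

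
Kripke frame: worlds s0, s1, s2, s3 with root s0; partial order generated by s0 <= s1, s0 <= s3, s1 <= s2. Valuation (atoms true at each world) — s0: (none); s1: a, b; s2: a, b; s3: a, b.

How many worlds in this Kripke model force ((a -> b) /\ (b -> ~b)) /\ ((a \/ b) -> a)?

0

s0: does not force it — s0 ||-/- ((a -> b) /\ (b -> ~b)) /\ ((a \/ b) -> a) since s0 fails (a -> b) /\ (b -> ~b).
s1: does not force it — s1 ||-/- ((a -> b) /\ (b -> ~b)) /\ ((a \/ b) -> a) since s1 fails (a -> b) /\ (b -> ~b).
s2: does not force it.
s3: does not force it.
Worlds forcing the formula: { }.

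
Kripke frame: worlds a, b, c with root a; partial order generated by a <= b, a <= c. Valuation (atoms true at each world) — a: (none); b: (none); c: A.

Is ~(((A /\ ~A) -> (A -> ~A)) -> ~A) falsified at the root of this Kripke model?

Yes

a ||-/- ~(((A /\ ~A) -> (A -> ~A)) -> ~A) since b is accessible from a and b ||- ((A /\ ~A) -> (A -> ~A)) -> ~A.
b ||- ((A /\ ~A) -> (A -> ~A)) -> ~A: every world accessible from b that forces (A /\ ~A) -> (A -> ~A) (namely b) also forces ~A.
So the root a does not force ~(((A /\ ~A) -> (A -> ~A)) -> ~A); the model is a countermodel.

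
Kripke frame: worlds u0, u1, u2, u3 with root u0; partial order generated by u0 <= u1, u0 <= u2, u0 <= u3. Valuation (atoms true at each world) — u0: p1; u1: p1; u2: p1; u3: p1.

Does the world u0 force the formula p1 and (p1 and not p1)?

u0 does not force p1 and (p1 and not p1) since u0 fails p1 and not p1.

No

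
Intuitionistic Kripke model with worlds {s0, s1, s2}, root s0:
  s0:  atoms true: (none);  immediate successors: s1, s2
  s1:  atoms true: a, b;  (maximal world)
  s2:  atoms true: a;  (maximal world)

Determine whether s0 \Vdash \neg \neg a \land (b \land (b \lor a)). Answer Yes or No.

s0 \nVdash \neg \neg a \land (b \land (b \lor a)) since s0 fails b \land (b \lor a).

No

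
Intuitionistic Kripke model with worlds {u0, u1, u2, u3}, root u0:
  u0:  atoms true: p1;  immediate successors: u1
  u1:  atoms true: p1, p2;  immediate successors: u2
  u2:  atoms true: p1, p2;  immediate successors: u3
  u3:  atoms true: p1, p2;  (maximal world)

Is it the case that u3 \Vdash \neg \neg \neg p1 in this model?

u3 \nVdash \neg \neg \neg p1 since u3 is accessible from u3 and u3 \Vdash \neg \neg p1.
u3 \Vdash \neg \neg p1: no world accessible from u3 forces \neg p1.

No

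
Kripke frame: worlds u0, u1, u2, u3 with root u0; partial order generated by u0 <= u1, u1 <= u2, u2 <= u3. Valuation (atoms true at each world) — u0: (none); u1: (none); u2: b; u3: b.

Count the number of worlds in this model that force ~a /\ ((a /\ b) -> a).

4

u0: forces it.
u1: forces it.
u2: forces it.
u3: forces it.
Worlds forcing the formula: {u0, u1, u2, u3}.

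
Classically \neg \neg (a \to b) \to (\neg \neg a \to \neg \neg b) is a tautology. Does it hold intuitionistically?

This is the distribution of double negation over implication, which is intuitionistically derivable.
Assume \neg \neg (a \to b) and \neg \neg a; suppose \neg b. Then a \to b would give \neg a (by contraposition), contradicting \neg \neg a; so \neg (a \to b), contradicting \neg \neg (a \to b). Hence \neg \neg b.

Yes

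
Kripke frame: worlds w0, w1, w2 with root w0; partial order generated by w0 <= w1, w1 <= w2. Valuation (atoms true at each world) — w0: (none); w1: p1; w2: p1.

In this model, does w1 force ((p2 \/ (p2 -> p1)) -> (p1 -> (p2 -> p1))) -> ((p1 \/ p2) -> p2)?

w1 ||-/- ((p2 \/ (p2 -> p1)) -> (p1 -> (p2 -> p1))) -> ((p1 \/ p2) -> p2): already at w1 itself, w1 ||- (p2 \/ (p2 -> p1)) -> (p1 -> (p2 -> p1)) but w1 ||-/- (p1 \/ p2) -> p2.
w1 ||-/- (p1 \/ p2) -> p2: already at w1 itself, w1 ||- p1 \/ p2 but w1 ||-/- p2.
w1 lacks atom p2, so w1 ||-/- p2.

No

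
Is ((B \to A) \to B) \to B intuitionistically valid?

This is Peirce's law, which is not intuitionistically valid.
A Kripke countermodel: worlds a, b; order generated by a \le b; atoms true at each world — a:{}; b:{B}.
a \nVdash ((B \to A) \to B) \to B: already at a itself, a \Vdash (B \to A) \to B but a \nVdash B.
a lacks atom B, so a \nVdash B.
So the root a does not force the formula.

No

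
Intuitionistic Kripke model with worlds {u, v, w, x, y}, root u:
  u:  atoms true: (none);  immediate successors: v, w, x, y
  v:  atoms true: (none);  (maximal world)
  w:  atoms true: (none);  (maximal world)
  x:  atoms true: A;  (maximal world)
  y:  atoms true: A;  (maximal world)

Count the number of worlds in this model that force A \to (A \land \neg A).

2

u: does not force it — u \nVdash A \to (A \land \neg A): at the accessible world x, x \Vdash A but x \nVdash A \land \neg A.
v: forces it.
w: forces it.
x: does not force it — x \nVdash A \to (A \land \neg A): already at x itself, x \Vdash A but x \nVdash A \land \neg A.
y: does not force it.
Worlds forcing the formula: {v, w}.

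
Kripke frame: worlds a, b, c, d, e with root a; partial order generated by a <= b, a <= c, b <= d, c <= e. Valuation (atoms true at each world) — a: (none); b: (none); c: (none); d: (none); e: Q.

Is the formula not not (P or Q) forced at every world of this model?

No

Not every world: a does not force not not (P or Q).
a does not force not not (P or Q) since b is accessible from a and b forces not (P or Q).
b forces not (P or Q): no world accessible from b forces P or Q.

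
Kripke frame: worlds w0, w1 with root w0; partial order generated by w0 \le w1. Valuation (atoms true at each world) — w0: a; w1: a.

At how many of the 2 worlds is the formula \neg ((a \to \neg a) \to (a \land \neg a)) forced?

0

w0: does not force it — w0 \nVdash \neg ((a \to \neg a) \to (a \land \neg a)) since w0 is accessible from w0 and w0 \Vdash (a \to \neg a) \to (a \land \neg a).
w1: does not force it — w1 \nVdash \neg ((a \to \neg a) \to (a \land \neg a)) since w1 is accessible from w1 and w1 \Vdash (a \to \neg a) \to (a \land \neg a).
Worlds forcing the formula: { }.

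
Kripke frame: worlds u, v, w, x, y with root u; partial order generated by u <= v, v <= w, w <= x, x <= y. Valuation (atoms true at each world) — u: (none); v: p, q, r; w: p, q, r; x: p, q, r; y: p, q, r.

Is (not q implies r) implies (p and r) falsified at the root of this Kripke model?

u does not force (not q implies r) implies (p and r): already at u itself, u forces not q implies r but u does not force p and r.
u does not force p and r since u fails p.
So the root u does not force (not q implies r) implies (p and r); the model is a countermodel.

Yes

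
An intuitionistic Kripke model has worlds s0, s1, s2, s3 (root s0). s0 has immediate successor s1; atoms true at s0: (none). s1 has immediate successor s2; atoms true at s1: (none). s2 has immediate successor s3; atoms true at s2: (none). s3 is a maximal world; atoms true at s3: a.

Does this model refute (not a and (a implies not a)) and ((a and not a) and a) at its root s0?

s0 does not force (not a and (a implies not a)) and ((a and not a) and a) since s0 fails not a and (a implies not a).
So the root s0 does not force (not a and (a implies not a)) and ((a and not a) and a); the model is a countermodel.

Yes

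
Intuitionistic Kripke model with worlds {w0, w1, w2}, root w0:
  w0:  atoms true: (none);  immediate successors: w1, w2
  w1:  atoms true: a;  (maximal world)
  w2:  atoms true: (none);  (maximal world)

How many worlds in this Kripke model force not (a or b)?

1

w0: does not force it — w0 does not force not (a or b) since w1 is accessible from w0 and w1 forces a or b.
w1: does not force it.
w2: forces it.
Worlds forcing the formula: {w2}.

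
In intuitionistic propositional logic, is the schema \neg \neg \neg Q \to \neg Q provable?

This is triple-negation reduction, which is intuitionistically derivable.
Assume \neg \neg \neg Q and suppose Q. Then \neg \neg Q (double-negation introduction), contradicting \neg \neg \neg Q. So \neg Q.

Yes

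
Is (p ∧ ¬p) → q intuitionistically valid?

This is an instance of ex falso quodlibet, which is intuitionistically derivable.
No world can force both p and ¬p, so the antecedent p ∧ ¬p is never forced and the implication holds vacuously at every world.

Yes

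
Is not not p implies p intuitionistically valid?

This is double-negation elimination, which is not intuitionistically valid.
A Kripke countermodel: worlds 0, 1; order generated by 0 <= 1; atoms true at each world — 0:{}; 1:{p}.
0 does not force not not p implies p: already at 0 itself, 0 forces not not p but 0 does not force p.
0 lacks atom p, so 0 does not force p.
So the root 0 does not force the formula.

No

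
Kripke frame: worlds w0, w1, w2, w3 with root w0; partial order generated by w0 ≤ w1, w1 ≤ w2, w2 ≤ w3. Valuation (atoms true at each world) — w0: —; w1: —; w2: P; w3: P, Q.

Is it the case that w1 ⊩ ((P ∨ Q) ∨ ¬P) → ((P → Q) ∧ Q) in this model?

No

w1 ⊮ ((P ∨ Q) ∨ ¬P) → ((P → Q) ∧ Q): at the accessible world w2, w2 ⊩ (P ∨ Q) ∨ ¬P but w2 ⊮ (P → Q) ∧ Q.
w2 ⊮ (P → Q) ∧ Q since w2 fails P → Q.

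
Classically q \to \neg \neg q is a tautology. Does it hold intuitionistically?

This is double-negation introduction, which is intuitionistically derivable.
If a world forces q then every accessible world forces q (persistence), so none forces \neg q; hence \neg \neg q.

Yes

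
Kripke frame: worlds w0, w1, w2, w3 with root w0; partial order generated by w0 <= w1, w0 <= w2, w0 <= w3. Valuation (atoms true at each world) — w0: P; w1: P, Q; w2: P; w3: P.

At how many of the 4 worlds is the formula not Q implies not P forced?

1

w0: does not force it — w0 does not force not Q implies not P: at the accessible world w2, w2 forces not Q but w2 does not force not P.
w1: forces it.
w2: does not force it.
w3: does not force it.
Worlds forcing the formula: {w1}.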